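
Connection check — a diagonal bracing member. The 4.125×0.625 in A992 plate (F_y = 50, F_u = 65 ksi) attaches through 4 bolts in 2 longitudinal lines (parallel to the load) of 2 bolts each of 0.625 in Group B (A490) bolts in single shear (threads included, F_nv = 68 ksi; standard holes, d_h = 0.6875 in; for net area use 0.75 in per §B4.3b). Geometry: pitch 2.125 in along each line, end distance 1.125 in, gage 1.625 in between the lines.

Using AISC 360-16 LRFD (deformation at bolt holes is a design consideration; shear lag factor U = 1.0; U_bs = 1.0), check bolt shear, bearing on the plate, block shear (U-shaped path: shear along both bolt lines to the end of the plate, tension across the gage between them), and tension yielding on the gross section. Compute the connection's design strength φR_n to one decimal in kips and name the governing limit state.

62.6 kips (bolt shear governs)

Bolt shear: A_b = π(0.625)²/4 = 0.3068 in². φR_n = 0.75 × 68 × 0.3068 × 4 × 1 = 62.6 kips.
Bearing (0.625 in plate, F_u = 65 ksi): end bolts L_c = 1.125 − 0.6875/2 = 0.78125, R_n = min(1.2×0.78125×0.625×65, 2.4×0.625×0.625×65) = 38.086 kips/bolt; interior L_c = 2.125 − 0.6875 = 1.4375, R_n = 60.938 kips/bolt. φR_n = 0.75 × (2×38.086 + 2×60.938) = 148.5 kips.
Block shear: shear path 2×[1.125+1×2.125] = 2×3.25 in, A_gv = 4.0625, A_nv = 2×(3.25 − 1.5×0.75)×0.625 = 2.6563 in²; tension across gage: (1.625 − 1×0.75)×0.625 = 0.54688 in². R_n = min(0.6×65×2.6563, 0.6×50×4.0625) + 1.0×65×0.54688 = min(103.6, 121.88) + 35.547 = 139.15 kips. φR_n = 0.75 × 139.15 = 104.4 kips.
Tension yield (gross): A_g = 4.125×0.625 = 2.5781 in². φR_n = 0.90 × 50 × 2.5781 = 116.0 kips.
Governing: min(62.6, 148.5, 104.4, 116.0) = 62.6 kips → bolt shear.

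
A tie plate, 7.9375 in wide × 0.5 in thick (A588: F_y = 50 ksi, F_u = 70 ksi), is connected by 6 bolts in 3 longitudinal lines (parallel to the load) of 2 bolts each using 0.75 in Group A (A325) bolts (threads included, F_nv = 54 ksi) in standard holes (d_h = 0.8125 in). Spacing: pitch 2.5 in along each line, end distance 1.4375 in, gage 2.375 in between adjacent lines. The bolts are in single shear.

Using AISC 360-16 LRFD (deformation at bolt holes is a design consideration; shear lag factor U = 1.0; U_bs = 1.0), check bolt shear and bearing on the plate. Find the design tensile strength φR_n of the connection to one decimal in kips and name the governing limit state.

107.4 kips (bolt shear governs)

Bolt shear: A_b = π(0.75)²/4 = 0.44179 in². φR_n = 0.75 × 54 × 0.44179 × 6 × 1 = 107.4 kips.
Bearing (0.5 in plate, F_u = 70 ksi): end bolts L_c = 1.4375 − 0.8125/2 = 1.03125, R_n = min(1.2×1.03125×0.5×70, 2.4×0.75×0.5×70) = 43.313 kips/bolt; interior L_c = 2.5 − 0.8125 = 1.6875, R_n = 63 kips/bolt. φR_n = 0.75 × (3×43.313 + 3×63) = 239.2 kips.
Governing: min(107.4, 239.2) = 107.4 kips → bolt shear.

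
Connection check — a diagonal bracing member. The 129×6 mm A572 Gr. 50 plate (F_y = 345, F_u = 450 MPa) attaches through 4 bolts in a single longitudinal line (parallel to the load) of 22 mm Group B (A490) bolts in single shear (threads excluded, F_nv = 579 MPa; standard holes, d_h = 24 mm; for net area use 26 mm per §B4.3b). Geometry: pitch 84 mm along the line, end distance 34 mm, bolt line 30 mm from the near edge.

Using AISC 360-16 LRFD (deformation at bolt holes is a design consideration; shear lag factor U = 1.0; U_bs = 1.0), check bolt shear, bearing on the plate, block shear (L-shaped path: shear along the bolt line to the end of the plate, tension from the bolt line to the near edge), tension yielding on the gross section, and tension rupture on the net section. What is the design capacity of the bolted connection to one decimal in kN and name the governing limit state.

Bolt shear: A_b = π(22)²/4 = 380.13 mm². φR_n = 0.75 × 579 × 380.13 × 4 × 1 = 660.3 kN.
Bearing (6 mm plate, F_u = 450 MPa): end bolts L_c = 34 − 24/2 = 22, R_n = min(1.2×22×6×450, 2.4×22×6×450) = 71.28 kN/bolt; interior L_c = 84 − 24 = 60, R_n = 142.56 kN/bolt. φR_n = 0.75 × (1×71.28 + 3×142.56) = 374.2 kN.
Block shear: shear path 1×[34+3×84] = 1×286 mm, A_gv = 1716, A_nv = 1×(286 − 3.5×26)×6 = 1170 mm²; tension to near edge: (30 − 0.5×26)×6 = 102 mm². R_n = min(0.6×450×1170, 0.6×345×1716) + 1.0×450×102 = min(315.9, 355.21) + 45.9 = 361.8 kN. φR_n = 0.75 × 361.8 = 271.4 kN.
Tension yield (gross): A_g = 129×6 = 774 mm². φR_n = 0.90 × 345 × 774 = 240.3 kN.
Tension rupture (net): A_n = (129 − 1×26)×6 = 618 mm² (U = 1.0, A_e = A_n). φR_n = 0.75 × 450 × 618 = 208.6 kN.
Governing: min(660.3, 374.2, 271.4, 240.3, 208.6) = 208.6 kN → net-section rupture.

208.6 kN (net-section rupture governs)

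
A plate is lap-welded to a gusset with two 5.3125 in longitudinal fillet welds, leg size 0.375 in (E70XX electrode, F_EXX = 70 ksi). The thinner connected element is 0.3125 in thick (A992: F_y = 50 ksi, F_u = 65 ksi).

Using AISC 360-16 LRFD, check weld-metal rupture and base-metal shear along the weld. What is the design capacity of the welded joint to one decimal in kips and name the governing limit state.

88.7 kips (weld metal governs)

Weld metal: throat = 0.707×0.375 = 0.26513 in, L = 2×5.3125 = 10.625 in. φR_n = 0.75 × 0.6 × 70 × 0.26513 × 10.625 = 88.7 kips.
Base metal shear (0.3125 in plate): yield φR_n = 1.0×0.6×50×0.3125×10.625 = 99.6 kips; rupture φR_n = 0.75×0.6×65×0.3125×10.625 = 97.1 kips; take 97.1 kips (rupture).
Governing: min(88.7, 97.1) = 88.7 kips → weld metal.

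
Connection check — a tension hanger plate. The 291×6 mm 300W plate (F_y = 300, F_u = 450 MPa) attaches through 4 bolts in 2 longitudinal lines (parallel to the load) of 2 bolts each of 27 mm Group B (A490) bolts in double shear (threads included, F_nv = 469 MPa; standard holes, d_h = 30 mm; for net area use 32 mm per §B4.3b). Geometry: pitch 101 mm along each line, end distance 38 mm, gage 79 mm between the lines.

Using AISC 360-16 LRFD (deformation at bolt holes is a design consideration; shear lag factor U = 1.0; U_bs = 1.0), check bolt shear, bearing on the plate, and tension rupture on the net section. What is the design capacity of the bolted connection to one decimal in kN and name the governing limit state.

374.2 kN (bearing governs)

Bolt shear: A_b = π(27)²/4 = 572.56 mm². φR_n = 0.75 × 469 × 572.56 × 4 × 2 = 1611.2 kN.
Bearing (6 mm plate, F_u = 450 MPa): end bolts L_c = 38 − 30/2 = 23, R_n = min(1.2×23×6×450, 2.4×27×6×450) = 74.52 kN/bolt; interior L_c = 101 − 30 = 71, R_n = 174.96 kN/bolt. φR_n = 0.75 × (2×74.52 + 2×174.96) = 374.2 kN.
Tension rupture (net): A_n = (291 − 2×32)×6 = 1362 mm² (U = 1.0, A_e = A_n). φR_n = 0.75 × 450 × 1362 = 459.7 kN.
Governing: min(1611.2, 374.2, 459.7) = 374.2 kN → bearing.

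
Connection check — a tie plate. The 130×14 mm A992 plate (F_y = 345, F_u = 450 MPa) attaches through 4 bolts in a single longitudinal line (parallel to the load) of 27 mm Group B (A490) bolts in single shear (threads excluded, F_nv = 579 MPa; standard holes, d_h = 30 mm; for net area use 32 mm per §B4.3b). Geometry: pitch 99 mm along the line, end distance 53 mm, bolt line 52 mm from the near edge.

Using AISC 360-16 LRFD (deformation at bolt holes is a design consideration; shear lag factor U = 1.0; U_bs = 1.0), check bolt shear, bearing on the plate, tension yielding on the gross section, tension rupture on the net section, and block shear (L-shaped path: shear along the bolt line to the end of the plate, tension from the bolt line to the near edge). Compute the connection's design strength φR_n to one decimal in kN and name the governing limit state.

463.1 kN (net-section rupture governs)

Bolt shear: A_b = π(27)²/4 = 572.56 mm². φR_n = 0.75 × 579 × 572.56 × 4 × 1 = 994.5 kN.
Bearing (14 mm plate, F_u = 450 MPa): end bolts L_c = 53 − 30/2 = 38, R_n = min(1.2×38×14×450, 2.4×27×14×450) = 287.28 kN/bolt; interior L_c = 99 − 30 = 69, R_n = 408.24 kN/bolt. φR_n = 0.75 × (1×287.28 + 3×408.24) = 1134.0 kN.
Tension yield (gross): A_g = 130×14 = 1820 mm². φR_n = 0.90 × 345 × 1820 = 565.1 kN.
Tension rupture (net): A_n = (130 − 1×32)×14 = 1372 mm² (U = 1.0, A_e = A_n). φR_n = 0.75 × 450 × 1372 = 463.1 kN.
Block shear: shear path 1×[53+3×99] = 1×350 mm, A_gv = 4900, A_nv = 1×(350 − 3.5×32)×14 = 3332 mm²; tension to near edge: (52 − 0.5×32)×14 = 504 mm². R_n = min(0.6×450×3332, 0.6×345×4900) + 1.0×450×504 = min(899.64, 1014.3) + 226.8 = 1126.4 kN. φR_n = 0.75 × 1126.4 = 844.8 kN.
Governing: min(994.5, 1134.0, 565.1, 463.1, 844.8) = 463.1 kN → net-section rupture.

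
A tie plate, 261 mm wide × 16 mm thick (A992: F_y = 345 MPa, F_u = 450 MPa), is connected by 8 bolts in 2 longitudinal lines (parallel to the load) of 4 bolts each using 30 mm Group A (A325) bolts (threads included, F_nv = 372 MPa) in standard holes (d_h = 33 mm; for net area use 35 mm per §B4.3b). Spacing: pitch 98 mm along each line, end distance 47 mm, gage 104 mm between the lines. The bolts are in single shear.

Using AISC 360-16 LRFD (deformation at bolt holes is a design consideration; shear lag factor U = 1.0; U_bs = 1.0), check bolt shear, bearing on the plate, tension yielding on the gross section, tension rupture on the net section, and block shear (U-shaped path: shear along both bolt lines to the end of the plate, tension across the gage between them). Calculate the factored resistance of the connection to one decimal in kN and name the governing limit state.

1031.4 kN (net-section rupture governs)

Bolt shear: A_b = π(30)²/4 = 706.86 mm². φR_n = 0.75 × 372 × 706.86 × 8 × 1 = 1577.7 kN.
Bearing (16 mm plate, F_u = 450 MPa): end bolts L_c = 47 − 33/2 = 30.5, R_n = min(1.2×30.5×16×450, 2.4×30×16×450) = 263.52 kN/bolt; interior L_c = 98 − 33 = 65, R_n = 518.4 kN/bolt. φR_n = 0.75 × (2×263.52 + 6×518.4) = 2728.1 kN.
Tension yield (gross): A_g = 261×16 = 4176 mm². φR_n = 0.90 × 345 × 4176 = 1296.6 kN.
Tension rupture (net): A_n = (261 − 2×35)×16 = 3056 mm² (U = 1.0, A_e = A_n). φR_n = 0.75 × 450 × 3056 = 1031.4 kN.
Block shear: shear path 2×[47+3×98] = 2×341 mm, A_gv = 10912, A_nv = 2×(341 − 3.5×35)×16 = 6992 mm²; tension across gage: (104 − 1×35)×16 = 1104 mm². R_n = min(0.6×450×6992, 0.6×345×10912) + 1.0×450×1104 = min(1887.8, 2258.8) + 496.8 = 2384.6 kN. φR_n = 0.75 × 2384.6 = 1788.5 kN.
Governing: min(1577.7, 2728.1, 1296.6, 1031.4, 1788.5) = 1031.4 kN → net-section rupture.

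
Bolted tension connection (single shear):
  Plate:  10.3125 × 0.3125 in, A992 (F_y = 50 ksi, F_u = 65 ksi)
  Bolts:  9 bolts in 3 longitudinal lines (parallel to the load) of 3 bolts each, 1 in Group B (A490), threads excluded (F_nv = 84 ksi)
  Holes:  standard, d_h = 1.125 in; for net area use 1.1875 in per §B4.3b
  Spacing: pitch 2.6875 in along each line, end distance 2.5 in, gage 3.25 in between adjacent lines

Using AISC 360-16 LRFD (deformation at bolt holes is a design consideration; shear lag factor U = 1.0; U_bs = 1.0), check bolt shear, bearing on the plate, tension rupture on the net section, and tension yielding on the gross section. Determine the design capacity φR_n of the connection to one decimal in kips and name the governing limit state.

Bolt shear: A_b = π(1)²/4 = 0.7854 in². φR_n = 0.75 × 84 × 0.7854 × 9 × 1 = 445.3 kips.
Bearing (0.3125 in plate, F_u = 65 ksi): end bolts L_c = 2.5 − 1.125/2 = 1.9375, R_n = min(1.2×1.9375×0.3125×65, 2.4×1×0.3125×65) = 47.227 kips/bolt; interior L_c = 2.6875 − 1.125 = 1.5625, R_n = 38.086 kips/bolt. φR_n = 0.75 × (3×47.227 + 6×38.086) = 277.6 kips.
Tension rupture (net): A_n = (10.3125 − 3×1.1875)×0.3125 = 2.1094 in² (U = 1.0, A_e = A_n). φR_n = 0.75 × 65 × 2.1094 = 102.8 kips.
Tension yield (gross): A_g = 10.3125×0.3125 = 3.2227 in². φR_n = 0.90 × 50 × 3.2227 = 145.0 kips.
Governing: min(445.3, 277.6, 102.8, 145.0) = 102.8 kips → net-section rupture.

102.8 kips (net-section rupture governs)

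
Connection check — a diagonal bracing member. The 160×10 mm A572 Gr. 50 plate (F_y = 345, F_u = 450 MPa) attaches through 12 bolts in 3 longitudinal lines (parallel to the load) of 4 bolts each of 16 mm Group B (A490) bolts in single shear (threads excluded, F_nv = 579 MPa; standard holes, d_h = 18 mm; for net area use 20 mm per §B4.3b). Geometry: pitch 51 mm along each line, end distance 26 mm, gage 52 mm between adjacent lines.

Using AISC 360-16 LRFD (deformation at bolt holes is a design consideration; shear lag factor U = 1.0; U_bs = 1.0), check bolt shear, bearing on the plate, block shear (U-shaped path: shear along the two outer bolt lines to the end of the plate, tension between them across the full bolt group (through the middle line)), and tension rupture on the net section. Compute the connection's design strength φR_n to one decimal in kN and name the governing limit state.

337.5 kN (net-section rupture governs)

Bolt shear: A_b = π(16)²/4 = 201.06 mm². φR_n = 0.75 × 579 × 201.06 × 12 × 1 = 1047.7 kN.
Bearing (10 mm plate, F_u = 450 MPa): end bolts L_c = 26 − 18/2 = 17, R_n = min(1.2×17×10×450, 2.4×16×10×450) = 91.8 kN/bolt; interior L_c = 51 − 18 = 33, R_n = 172.8 kN/bolt. φR_n = 0.75 × (3×91.8 + 9×172.8) = 1373.0 kN.
Block shear: shear path 2×[26+3×51] = 2×179 mm, A_gv = 3580, A_nv = 2×(179 − 3.5×20)×10 = 2180 mm²; tension across gage: (104 − 2×20)×10 = 640 mm². R_n = min(0.6×450×2180, 0.6×345×3580) + 1.0×450×640 = min(588.6, 741.06) + 288 = 876.6 kN. φR_n = 0.75 × 876.6 = 657.5 kN.
Tension rupture (net): A_n = (160 − 3×20)×10 = 1000 mm² (U = 1.0, A_e = A_n). φR_n = 0.75 × 450 × 1000 = 337.5 kN.
Governing: min(1047.7, 1373.0, 657.5, 337.5) = 337.5 kN → net-section rupture.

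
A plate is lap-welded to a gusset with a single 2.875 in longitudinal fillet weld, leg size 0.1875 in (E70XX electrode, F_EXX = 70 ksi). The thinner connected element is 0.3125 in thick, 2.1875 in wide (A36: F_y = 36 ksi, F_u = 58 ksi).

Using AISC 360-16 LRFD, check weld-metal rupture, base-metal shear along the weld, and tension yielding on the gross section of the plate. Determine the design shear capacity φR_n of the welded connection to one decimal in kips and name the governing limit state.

12.0 kips (weld metal governs)

Weld metal: throat = 0.707×0.1875 = 0.13256 in, L = 2.875 in. φR_n = 0.75 × 0.6 × 70 × 0.13256 × 2.875 = 12.0 kips.
Base metal shear (0.3125 in plate): yield φR_n = 1.0×0.6×36×0.3125×2.875 = 19.4 kips; rupture φR_n = 0.75×0.6×58×0.3125×2.875 = 23.4 kips; take 19.4 kips (yield).
Tension yield (gross): A_g = 2.1875×0.3125 = 0.68359 in². φR_n = 0.90 × 36 × 0.68359 = 22.1 kips.
Governing: min(12.0, 19.4, 22.1) = 12.0 kips → weld metal.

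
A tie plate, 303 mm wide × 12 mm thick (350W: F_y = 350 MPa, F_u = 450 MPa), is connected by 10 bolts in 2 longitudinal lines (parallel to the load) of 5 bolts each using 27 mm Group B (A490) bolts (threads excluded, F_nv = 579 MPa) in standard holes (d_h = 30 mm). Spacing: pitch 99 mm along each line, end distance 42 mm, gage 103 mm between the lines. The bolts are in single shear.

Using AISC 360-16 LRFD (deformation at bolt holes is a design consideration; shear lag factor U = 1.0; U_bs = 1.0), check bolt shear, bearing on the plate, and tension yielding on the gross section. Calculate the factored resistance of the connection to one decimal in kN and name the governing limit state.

1145.3 kN (gross-section yield governs)

Bolt shear: A_b = π(27)²/4 = 572.56 mm². φR_n = 0.75 × 579 × 572.56 × 10 × 1 = 2486.3 kN.
Bearing (12 mm plate, F_u = 450 MPa): end bolts L_c = 42 − 30/2 = 27, R_n = min(1.2×27×12×450, 2.4×27×12×450) = 174.96 kN/bolt; interior L_c = 99 − 30 = 69, R_n = 349.92 kN/bolt. φR_n = 0.75 × (2×174.96 + 8×349.92) = 2362.0 kN.
Tension yield (gross): A_g = 303×12 = 3636 mm². φR_n = 0.90 × 350 × 3636 = 1145.3 kN.
Governing: min(2486.3, 2362.0, 1145.3) = 1145.3 kN → gross-section yield.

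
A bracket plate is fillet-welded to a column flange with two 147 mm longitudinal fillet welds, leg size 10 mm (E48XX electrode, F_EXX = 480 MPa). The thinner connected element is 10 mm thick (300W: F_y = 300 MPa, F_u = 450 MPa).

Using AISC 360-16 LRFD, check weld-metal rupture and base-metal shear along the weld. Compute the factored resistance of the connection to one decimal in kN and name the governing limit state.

Weld metal: throat = 0.707×10 = 7.07 mm, L = 2×147 = 294 mm. φR_n = 0.75 × 0.6 × 480 × 7.07 × 294 = 449.0 kN.
Base metal shear (10 mm plate): yield φR_n = 1.0×0.6×300×10×294 = 529.2 kN; rupture φR_n = 0.75×0.6×450×10×294 = 595.4 kN; take 529.2 kN (yield).
Governing: min(449.0, 529.2) = 449.0 kN → weld metal.

449.0 kN (weld metal governs)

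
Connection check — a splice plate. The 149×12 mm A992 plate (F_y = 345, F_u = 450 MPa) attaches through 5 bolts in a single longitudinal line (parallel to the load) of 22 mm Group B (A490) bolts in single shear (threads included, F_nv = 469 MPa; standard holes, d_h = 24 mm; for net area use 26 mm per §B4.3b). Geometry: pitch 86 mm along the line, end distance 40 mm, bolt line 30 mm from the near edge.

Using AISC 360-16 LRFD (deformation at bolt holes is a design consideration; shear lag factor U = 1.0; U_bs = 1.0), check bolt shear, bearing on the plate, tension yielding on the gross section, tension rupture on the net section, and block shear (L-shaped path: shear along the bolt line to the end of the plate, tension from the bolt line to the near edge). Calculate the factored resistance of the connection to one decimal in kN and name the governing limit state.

498.2 kN (net-section rupture governs)

Bolt shear: A_b = π(22)²/4 = 380.13 mm². φR_n = 0.75 × 469 × 380.13 × 5 × 1 = 668.6 kN.
Bearing (12 mm plate, F_u = 450 MPa): end bolts L_c = 40 − 24/2 = 28, R_n = min(1.2×28×12×450, 2.4×22×12×450) = 181.44 kN/bolt; interior L_c = 86 − 24 = 62, R_n = 285.12 kN/bolt. φR_n = 0.75 × (1×181.44 + 4×285.12) = 991.4 kN.
Tension yield (gross): A_g = 149×12 = 1788 mm². φR_n = 0.90 × 345 × 1788 = 555.2 kN.
Tension rupture (net): A_n = (149 − 1×26)×12 = 1476 mm² (U = 1.0, A_e = A_n). φR_n = 0.75 × 450 × 1476 = 498.2 kN.
Block shear: shear path 1×[40+4×86] = 1×384 mm, A_gv = 4608, A_nv = 1×(384 − 4.5×26)×12 = 3204 mm²; tension to near edge: (30 − 0.5×26)×12 = 204 mm². R_n = min(0.6×450×3204, 0.6×345×4608) + 1.0×450×204 = min(865.08, 953.86) + 91.8 = 956.88 kN. φR_n = 0.75 × 956.88 = 717.7 kN.
Governing: min(668.6, 991.4, 555.2, 498.2, 717.7) = 498.2 kN → net-section rupture.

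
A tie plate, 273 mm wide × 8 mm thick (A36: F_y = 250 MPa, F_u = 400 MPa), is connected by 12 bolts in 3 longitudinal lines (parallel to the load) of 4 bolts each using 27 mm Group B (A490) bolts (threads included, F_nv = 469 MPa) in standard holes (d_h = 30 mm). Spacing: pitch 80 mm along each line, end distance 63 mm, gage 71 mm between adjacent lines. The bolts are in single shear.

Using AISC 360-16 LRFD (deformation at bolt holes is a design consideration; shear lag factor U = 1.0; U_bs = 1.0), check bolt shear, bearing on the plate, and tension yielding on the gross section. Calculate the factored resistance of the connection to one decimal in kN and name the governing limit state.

Bolt shear: A_b = π(27)²/4 = 572.56 mm². φR_n = 0.75 × 469 × 572.56 × 12 × 1 = 2416.8 kN.
Bearing (8 mm plate, F_u = 400 MPa): end bolts L_c = 63 − 30/2 = 48, R_n = min(1.2×48×8×400, 2.4×27×8×400) = 184.32 kN/bolt; interior L_c = 80 − 30 = 50, R_n = 192 kN/bolt. φR_n = 0.75 × (3×184.32 + 9×192) = 1710.7 kN.
Tension yield (gross): A_g = 273×8 = 2184 mm². φR_n = 0.90 × 250 × 2184 = 491.4 kN.
Governing: min(2416.8, 1710.7, 491.4) = 491.4 kN → gross-section yield.

491.4 kN (gross-section yield governs)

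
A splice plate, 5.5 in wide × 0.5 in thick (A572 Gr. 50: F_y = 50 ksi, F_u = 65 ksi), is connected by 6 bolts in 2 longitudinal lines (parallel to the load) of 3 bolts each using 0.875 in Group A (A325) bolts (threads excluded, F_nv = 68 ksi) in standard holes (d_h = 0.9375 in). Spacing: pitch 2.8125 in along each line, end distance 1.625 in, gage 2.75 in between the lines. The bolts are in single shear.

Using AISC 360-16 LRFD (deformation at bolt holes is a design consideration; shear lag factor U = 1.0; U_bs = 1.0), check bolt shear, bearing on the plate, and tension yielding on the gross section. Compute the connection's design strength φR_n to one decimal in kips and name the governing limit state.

Bolt shear: A_b = π(0.875)²/4 = 0.60132 in². φR_n = 0.75 × 68 × 0.60132 × 6 × 1 = 184.0 kips.
Bearing (0.5 in plate, F_u = 65 ksi): end bolts L_c = 1.625 − 0.9375/2 = 1.15625, R_n = min(1.2×1.15625×0.5×65, 2.4×0.875×0.5×65) = 45.094 kips/bolt; interior L_c = 2.8125 − 0.9375 = 1.875, R_n = 68.25 kips/bolt. φR_n = 0.75 × (2×45.094 + 4×68.25) = 272.4 kips.
Tension yield (gross): A_g = 5.5×0.5 = 2.75 in². φR_n = 0.90 × 50 × 2.75 = 123.8 kips.
Governing: min(184.0, 272.4, 123.8) = 123.8 kips → gross-section yield.

123.8 kips (gross-section yield governs)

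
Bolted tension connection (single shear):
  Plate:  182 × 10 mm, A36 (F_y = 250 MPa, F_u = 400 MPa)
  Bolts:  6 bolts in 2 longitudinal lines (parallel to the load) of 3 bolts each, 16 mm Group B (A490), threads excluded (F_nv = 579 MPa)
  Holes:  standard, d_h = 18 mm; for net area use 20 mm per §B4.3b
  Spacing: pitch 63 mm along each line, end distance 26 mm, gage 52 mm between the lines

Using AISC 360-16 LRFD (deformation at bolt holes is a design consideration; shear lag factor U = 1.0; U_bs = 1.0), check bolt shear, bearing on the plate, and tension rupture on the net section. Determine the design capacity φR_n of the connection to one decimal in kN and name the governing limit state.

Bolt shear: A_b = π(16)²/4 = 201.06 mm². φR_n = 0.75 × 579 × 201.06 × 6 × 1 = 523.9 kN.
Bearing (10 mm plate, F_u = 400 MPa): end bolts L_c = 26 − 18/2 = 17, R_n = min(1.2×17×10×400, 2.4×16×10×400) = 81.6 kN/bolt; interior L_c = 63 − 18 = 45, R_n = 153.6 kN/bolt. φR_n = 0.75 × (2×81.6 + 4×153.6) = 583.2 kN.
Tension rupture (net): A_n = (182 − 2×20)×10 = 1420 mm² (U = 1.0, A_e = A_n). φR_n = 0.75 × 400 × 1420 = 426.0 kN.
Governing: min(523.9, 583.2, 426.0) = 426.0 kN → net-section rupture.

426.0 kN (net-section rupture governs)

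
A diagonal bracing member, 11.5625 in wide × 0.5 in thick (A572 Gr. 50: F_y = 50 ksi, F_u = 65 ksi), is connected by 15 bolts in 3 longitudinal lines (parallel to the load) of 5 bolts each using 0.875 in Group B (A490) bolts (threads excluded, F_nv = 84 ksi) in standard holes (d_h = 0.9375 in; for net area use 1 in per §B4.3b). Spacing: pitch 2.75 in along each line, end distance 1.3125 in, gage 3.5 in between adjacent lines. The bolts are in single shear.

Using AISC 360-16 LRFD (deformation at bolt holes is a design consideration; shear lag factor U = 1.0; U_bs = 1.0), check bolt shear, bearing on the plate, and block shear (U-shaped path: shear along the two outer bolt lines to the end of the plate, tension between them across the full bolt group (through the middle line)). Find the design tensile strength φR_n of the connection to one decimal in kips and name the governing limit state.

350.4 kips (block shear governs)

Bolt shear: A_b = π(0.875)²/4 = 0.60132 in². φR_n = 0.75 × 84 × 0.60132 × 15 × 1 = 568.2 kips.
Bearing (0.5 in plate, F_u = 65 ksi): end bolts L_c = 1.3125 − 0.9375/2 = 0.84375, R_n = min(1.2×0.84375×0.5×65, 2.4×0.875×0.5×65) = 32.906 kips/bolt; interior L_c = 2.75 − 0.9375 = 1.8125, R_n = 68.25 kips/bolt. φR_n = 0.75 × (3×32.906 + 12×68.25) = 688.3 kips.
Block shear: shear path 2×[1.3125+4×2.75] = 2×12.3125 in, A_gv = 12.313, A_nv = 2×(12.3125 − 4.5×1)×0.5 = 7.8125 in²; tension across gage: (7 − 2×1)×0.5 = 2.5 in². R_n = min(0.6×65×7.8125, 0.6×50×12.313) + 1.0×65×2.5 = min(304.69, 369.39) + 162.5 = 467.19 kips. φR_n = 0.75 × 467.19 = 350.4 kips.
Governing: min(568.2, 688.3, 350.4) = 350.4 kips → block shear.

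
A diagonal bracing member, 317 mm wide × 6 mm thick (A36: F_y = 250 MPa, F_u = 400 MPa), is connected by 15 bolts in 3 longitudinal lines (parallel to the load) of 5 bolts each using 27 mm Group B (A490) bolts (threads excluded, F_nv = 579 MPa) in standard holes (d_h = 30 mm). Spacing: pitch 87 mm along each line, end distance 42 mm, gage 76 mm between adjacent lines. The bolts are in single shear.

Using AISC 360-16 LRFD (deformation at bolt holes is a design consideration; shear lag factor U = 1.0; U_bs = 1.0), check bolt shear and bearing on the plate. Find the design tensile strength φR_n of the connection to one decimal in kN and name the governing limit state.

1574.6 kN (bearing governs)

Bolt shear: A_b = π(27)²/4 = 572.56 mm². φR_n = 0.75 × 579 × 572.56 × 15 × 1 = 3729.5 kN.
Bearing (6 mm plate, F_u = 400 MPa): end bolts L_c = 42 − 30/2 = 27, R_n = min(1.2×27×6×400, 2.4×27×6×400) = 77.76 kN/bolt; interior L_c = 87 − 30 = 57, R_n = 155.52 kN/bolt. φR_n = 0.75 × (3×77.76 + 12×155.52) = 1574.6 kN.
Governing: min(3729.5, 1574.6) = 1574.6 kN → bearing.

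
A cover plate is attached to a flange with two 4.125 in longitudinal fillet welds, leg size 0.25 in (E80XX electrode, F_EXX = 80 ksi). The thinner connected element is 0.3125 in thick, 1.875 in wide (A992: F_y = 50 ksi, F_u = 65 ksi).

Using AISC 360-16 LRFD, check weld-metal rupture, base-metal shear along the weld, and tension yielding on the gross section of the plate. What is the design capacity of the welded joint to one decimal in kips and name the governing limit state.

26.4 kips (gross-section yield governs)

Weld metal: throat = 0.707×0.25 = 0.17675 in, L = 2×4.125 = 8.25 in. φR_n = 0.75 × 0.6 × 80 × 0.17675 × 8.25 = 52.5 kips.
Base metal shear (0.3125 in plate): yield φR_n = 1.0×0.6×50×0.3125×8.25 = 77.3 kips; rupture φR_n = 0.75×0.6×65×0.3125×8.25 = 75.4 kips; take 75.4 kips (rupture).
Tension yield (gross): A_g = 1.875×0.3125 = 0.58594 in². φR_n = 0.90 × 50 × 0.58594 = 26.4 kips.
Governing: min(52.5, 75.4, 26.4) = 26.4 kips → gross-section yield.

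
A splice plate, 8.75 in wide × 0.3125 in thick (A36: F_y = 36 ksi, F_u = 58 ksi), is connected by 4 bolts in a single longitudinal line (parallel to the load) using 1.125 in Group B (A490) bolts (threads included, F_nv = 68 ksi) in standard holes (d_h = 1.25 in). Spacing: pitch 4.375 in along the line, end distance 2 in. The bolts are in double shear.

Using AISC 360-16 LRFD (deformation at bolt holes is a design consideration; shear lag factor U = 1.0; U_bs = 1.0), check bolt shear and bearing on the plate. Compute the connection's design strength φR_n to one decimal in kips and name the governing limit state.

132.5 kips (bearing governs)

Bolt shear: A_b = π(1.125)²/4 = 0.99402 in². φR_n = 0.75 × 68 × 0.99402 × 4 × 2 = 405.6 kips.
Bearing (0.3125 in plate, F_u = 58 ksi): end bolts L_c = 2 − 1.25/2 = 1.375, R_n = min(1.2×1.375×0.3125×58, 2.4×1.125×0.3125×58) = 29.906 kips/bolt; interior L_c = 4.375 − 1.25 = 3.125, R_n = 48.938 kips/bolt. φR_n = 0.75 × (1×29.906 + 3×48.938) = 132.5 kips.
Governing: min(405.6, 132.5) = 132.5 kips → bearing.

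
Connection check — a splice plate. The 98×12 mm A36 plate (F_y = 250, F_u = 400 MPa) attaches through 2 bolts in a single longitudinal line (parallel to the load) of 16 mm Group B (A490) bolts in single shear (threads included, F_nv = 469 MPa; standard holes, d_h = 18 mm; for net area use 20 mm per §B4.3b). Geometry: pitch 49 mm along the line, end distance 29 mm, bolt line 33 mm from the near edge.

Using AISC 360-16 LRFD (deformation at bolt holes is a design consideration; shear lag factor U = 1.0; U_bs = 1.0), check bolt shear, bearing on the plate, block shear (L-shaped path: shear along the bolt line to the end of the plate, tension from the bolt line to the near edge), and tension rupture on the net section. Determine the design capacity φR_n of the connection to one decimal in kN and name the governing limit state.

141.4 kN (bolt shear governs)

Bolt shear: A_b = π(16)²/4 = 201.06 mm². φR_n = 0.75 × 469 × 201.06 × 2 × 1 = 141.4 kN.
Bearing (12 mm plate, F_u = 400 MPa): end bolts L_c = 29 − 18/2 = 20, R_n = min(1.2×20×12×400, 2.4×16×12×400) = 115.2 kN/bolt; interior L_c = 49 − 18 = 31, R_n = 178.56 kN/bolt. φR_n = 0.75 × (1×115.2 + 1×178.56) = 220.3 kN.
Block shear: shear path 1×[29+1×49] = 1×78 mm, A_gv = 936, A_nv = 1×(78 − 1.5×20)×12 = 576 mm²; tension to near edge: (33 − 0.5×20)×12 = 276 mm². R_n = min(0.6×400×576, 0.6×250×936) + 1.0×400×276 = min(138.24, 140.4) + 110.4 = 248.64 kN. φR_n = 0.75 × 248.64 = 186.5 kN.
Tension rupture (net): A_n = (98 − 1×20)×12 = 936 mm² (U = 1.0, A_e = A_n). φR_n = 0.75 × 400 × 936 = 280.8 kN.
Governing: min(141.4, 220.3, 186.5, 280.8) = 141.4 kN → bolt shear.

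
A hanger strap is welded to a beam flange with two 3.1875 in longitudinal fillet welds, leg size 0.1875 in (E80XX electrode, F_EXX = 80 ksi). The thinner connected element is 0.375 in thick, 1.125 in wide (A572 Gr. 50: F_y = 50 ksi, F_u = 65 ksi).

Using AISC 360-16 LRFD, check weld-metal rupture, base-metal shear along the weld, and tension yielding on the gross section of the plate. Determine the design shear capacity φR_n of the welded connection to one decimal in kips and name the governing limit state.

Weld metal: throat = 0.707×0.1875 = 0.13256 in, L = 2×3.1875 = 6.375 in. φR_n = 0.75 × 0.6 × 80 × 0.13256 × 6.375 = 30.4 kips.
Base metal shear (0.375 in plate): yield φR_n = 1.0×0.6×50×0.375×6.375 = 71.7 kips; rupture φR_n = 0.75×0.6×65×0.375×6.375 = 69.9 kips; take 69.9 kips (rupture).
Tension yield (gross): A_g = 1.125×0.375 = 0.42188 in². φR_n = 0.90 × 50 × 0.42188 = 19.0 kips.
Governing: min(30.4, 69.9, 19.0) = 19.0 kips → gross-section yield.

19.0 kips (gross-section yield governs)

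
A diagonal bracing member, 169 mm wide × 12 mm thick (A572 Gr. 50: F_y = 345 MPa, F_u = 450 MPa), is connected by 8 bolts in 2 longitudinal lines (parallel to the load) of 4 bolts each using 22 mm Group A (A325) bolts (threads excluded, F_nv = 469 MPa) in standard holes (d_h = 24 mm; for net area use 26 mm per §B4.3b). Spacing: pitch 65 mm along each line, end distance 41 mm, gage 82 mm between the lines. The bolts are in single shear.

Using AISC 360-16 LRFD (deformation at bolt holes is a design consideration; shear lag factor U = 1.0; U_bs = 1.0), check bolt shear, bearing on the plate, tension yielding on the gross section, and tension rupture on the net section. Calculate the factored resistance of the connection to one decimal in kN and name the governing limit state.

473.9 kN (net-section rupture governs)

Bolt shear: A_b = π(22)²/4 = 380.13 mm². φR_n = 0.75 × 469 × 380.13 × 8 × 1 = 1069.7 kN.
Bearing (12 mm plate, F_u = 450 MPa): end bolts L_c = 41 − 24/2 = 29, R_n = min(1.2×29×12×450, 2.4×22×12×450) = 187.92 kN/bolt; interior L_c = 65 − 24 = 41, R_n = 265.68 kN/bolt. φR_n = 0.75 × (2×187.92 + 6×265.68) = 1477.4 kN.
Tension yield (gross): A_g = 169×12 = 2028 mm². φR_n = 0.90 × 345 × 2028 = 629.7 kN.
Tension rupture (net): A_n = (169 − 2×26)×12 = 1404 mm² (U = 1.0, A_e = A_n). φR_n = 0.75 × 450 × 1404 = 473.9 kN.
Governing: min(1069.7, 1477.4, 629.7, 473.9) = 473.9 kN → net-section rupture.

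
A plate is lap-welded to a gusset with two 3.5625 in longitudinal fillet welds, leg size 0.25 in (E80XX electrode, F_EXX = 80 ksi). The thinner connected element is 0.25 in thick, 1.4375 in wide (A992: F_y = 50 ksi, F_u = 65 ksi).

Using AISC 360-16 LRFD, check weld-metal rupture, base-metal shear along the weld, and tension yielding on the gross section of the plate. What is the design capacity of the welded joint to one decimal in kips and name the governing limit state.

Weld metal: throat = 0.707×0.25 = 0.17675 in, L = 2×3.5625 = 7.125 in. φR_n = 0.75 × 0.6 × 80 × 0.17675 × 7.125 = 45.3 kips.
Base metal shear (0.25 in plate): yield φR_n = 1.0×0.6×50×0.25×7.125 = 53.4 kips; rupture φR_n = 0.75×0.6×65×0.25×7.125 = 52.1 kips; take 52.1 kips (rupture).
Tension yield (gross): A_g = 1.4375×0.25 = 0.35938 in². φR_n = 0.90 × 50 × 0.35938 = 16.2 kips.
Governing: min(45.3, 52.1, 16.2) = 16.2 kips → gross-section yield.

16.2 kips (gross-section yield governs)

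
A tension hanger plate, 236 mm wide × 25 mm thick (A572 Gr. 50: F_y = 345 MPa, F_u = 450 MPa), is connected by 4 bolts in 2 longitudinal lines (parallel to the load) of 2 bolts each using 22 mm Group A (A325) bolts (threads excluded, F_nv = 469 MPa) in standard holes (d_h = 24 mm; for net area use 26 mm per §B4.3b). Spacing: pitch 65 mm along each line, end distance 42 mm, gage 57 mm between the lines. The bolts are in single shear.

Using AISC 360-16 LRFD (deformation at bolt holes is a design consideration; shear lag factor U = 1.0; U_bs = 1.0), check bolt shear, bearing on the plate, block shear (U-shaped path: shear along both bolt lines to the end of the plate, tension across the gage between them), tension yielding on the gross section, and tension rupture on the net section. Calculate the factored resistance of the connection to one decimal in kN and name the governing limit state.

534.8 kN (bolt shear governs)

Bolt shear: A_b = π(22)²/4 = 380.13 mm². φR_n = 0.75 × 469 × 380.13 × 4 × 1 = 534.8 kN.
Bearing (25 mm plate, F_u = 450 MPa): end bolts L_c = 42 − 24/2 = 30, R_n = min(1.2×30×25×450, 2.4×22×25×450) = 405 kN/bolt; interior L_c = 65 − 24 = 41, R_n = 553.5 kN/bolt. φR_n = 0.75 × (2×405 + 2×553.5) = 1437.8 kN.
Block shear: shear path 2×[42+1×65] = 2×107 mm, A_gv = 5350, A_nv = 2×(107 − 1.5×26)×25 = 3400 mm²; tension across gage: (57 − 1×26)×25 = 775 mm². R_n = min(0.6×450×3400, 0.6×345×5350) + 1.0×450×775 = min(918, 1107.5) + 348.75 = 1266.8 kN. φR_n = 0.75 × 1266.8 = 950.1 kN.
Tension yield (gross): A_g = 236×25 = 5900 mm². φR_n = 0.90 × 345 × 5900 = 1832.0 kN.
Tension rupture (net): A_n = (236 − 2×26)×25 = 4600 mm² (U = 1.0, A_e = A_n). φR_n = 0.75 × 450 × 4600 = 1552.5 kN.
Governing: min(534.8, 1437.8, 950.1, 1832.0, 1552.5) = 534.8 kN → bolt shear.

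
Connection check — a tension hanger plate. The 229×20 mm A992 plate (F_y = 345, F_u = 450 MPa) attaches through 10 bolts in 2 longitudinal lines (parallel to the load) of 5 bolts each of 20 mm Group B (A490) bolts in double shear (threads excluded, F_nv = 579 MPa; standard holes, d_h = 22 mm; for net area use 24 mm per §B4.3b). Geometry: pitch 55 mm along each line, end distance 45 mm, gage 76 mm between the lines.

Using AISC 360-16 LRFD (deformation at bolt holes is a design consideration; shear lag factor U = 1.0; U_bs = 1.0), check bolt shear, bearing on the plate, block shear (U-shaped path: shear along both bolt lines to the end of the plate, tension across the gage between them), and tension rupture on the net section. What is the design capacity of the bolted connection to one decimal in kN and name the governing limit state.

1221.8 kN (net-section rupture governs)

Bolt shear: A_b = π(20)²/4 = 314.16 mm². φR_n = 0.75 × 579 × 314.16 × 10 × 2 = 2728.5 kN.
Bearing (20 mm plate, F_u = 450 MPa): end bolts L_c = 45 − 22/2 = 34, R_n = min(1.2×34×20×450, 2.4×20×20×450) = 367.2 kN/bolt; interior L_c = 55 − 22 = 33, R_n = 356.4 kN/bolt. φR_n = 0.75 × (2×367.2 + 8×356.4) = 2689.2 kN.
Block shear: shear path 2×[45+4×55] = 2×265 mm, A_gv = 10600, A_nv = 2×(265 − 4.5×24)×20 = 6280 mm²; tension across gage: (76 − 1×24)×20 = 1040 mm². R_n = min(0.6×450×6280, 0.6×345×10600) + 1.0×450×1040 = min(1695.6, 2194.2) + 468 = 2163.6 kN. φR_n = 0.75 × 2163.6 = 1622.7 kN.
Tension rupture (net): A_n = (229 − 2×24)×20 = 3620 mm² (U = 1.0, A_e = A_n). φR_n = 0.75 × 450 × 3620 = 1221.8 kN.
Governing: min(2728.5, 2689.2, 1622.7, 1221.8) = 1221.8 kN → net-section rupture.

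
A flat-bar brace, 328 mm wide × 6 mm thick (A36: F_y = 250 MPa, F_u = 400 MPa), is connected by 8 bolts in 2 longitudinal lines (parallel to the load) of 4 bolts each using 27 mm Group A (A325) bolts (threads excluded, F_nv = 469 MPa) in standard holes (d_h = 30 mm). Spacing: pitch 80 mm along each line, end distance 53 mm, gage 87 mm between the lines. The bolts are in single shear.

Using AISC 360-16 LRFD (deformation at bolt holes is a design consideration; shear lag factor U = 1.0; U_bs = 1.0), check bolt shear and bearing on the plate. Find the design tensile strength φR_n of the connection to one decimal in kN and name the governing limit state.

Bolt shear: A_b = π(27)²/4 = 572.56 mm². φR_n = 0.75 × 469 × 572.56 × 8 × 1 = 1611.2 kN.
Bearing (6 mm plate, F_u = 400 MPa): end bolts L_c = 53 − 30/2 = 38, R_n = min(1.2×38×6×400, 2.4×27×6×400) = 109.44 kN/bolt; interior L_c = 80 − 30 = 50, R_n = 144 kN/bolt. φR_n = 0.75 × (2×109.44 + 6×144) = 812.2 kN.
Governing: min(1611.2, 812.2) = 812.2 kN → bearing.

812.2 kN (bearing governs)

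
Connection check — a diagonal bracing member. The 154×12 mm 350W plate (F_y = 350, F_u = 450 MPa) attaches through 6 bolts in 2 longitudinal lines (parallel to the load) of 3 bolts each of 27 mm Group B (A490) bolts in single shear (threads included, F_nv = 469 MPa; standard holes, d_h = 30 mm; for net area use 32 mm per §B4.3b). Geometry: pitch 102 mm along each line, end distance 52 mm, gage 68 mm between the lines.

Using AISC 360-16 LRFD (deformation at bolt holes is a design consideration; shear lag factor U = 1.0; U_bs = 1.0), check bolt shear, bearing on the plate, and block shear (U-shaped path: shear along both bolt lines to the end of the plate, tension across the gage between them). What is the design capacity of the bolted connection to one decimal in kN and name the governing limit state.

1001.2 kN (block shear governs)

Bolt shear: A_b = π(27)²/4 = 572.56 mm². φR_n = 0.75 × 469 × 572.56 × 6 × 1 = 1208.4 kN.
Bearing (12 mm plate, F_u = 450 MPa): end bolts L_c = 52 − 30/2 = 37, R_n = min(1.2×37×12×450, 2.4×27×12×450) = 239.76 kN/bolt; interior L_c = 102 − 30 = 72, R_n = 349.92 kN/bolt. φR_n = 0.75 × (2×239.76 + 4×349.92) = 1409.4 kN.
Block shear: shear path 2×[52+2×102] = 2×256 mm, A_gv = 6144, A_nv = 2×(256 − 2.5×32)×12 = 4224 mm²; tension across gage: (68 − 1×32)×12 = 432 mm². R_n = min(0.6×450×4224, 0.6×350×6144) + 1.0×450×432 = min(1140.5, 1290.2) + 194.4 = 1334.9 kN. φR_n = 0.75 × 1334.9 = 1001.2 kN.
Governing: min(1208.4, 1409.4, 1001.2) = 1001.2 kN → block shear.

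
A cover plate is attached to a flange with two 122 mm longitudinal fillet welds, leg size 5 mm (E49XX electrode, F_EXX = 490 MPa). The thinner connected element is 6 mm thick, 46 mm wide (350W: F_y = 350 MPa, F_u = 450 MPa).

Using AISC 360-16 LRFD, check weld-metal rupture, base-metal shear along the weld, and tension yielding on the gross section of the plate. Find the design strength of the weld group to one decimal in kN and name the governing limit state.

Weld metal: throat = 0.707×5 = 3.535 mm, L = 2×122 = 244 mm. φR_n = 0.75 × 0.6 × 490 × 3.535 × 244 = 190.2 kN.
Base metal shear (6 mm plate): yield φR_n = 1.0×0.6×350×6×244 = 307.4 kN; rupture φR_n = 0.75×0.6×450×6×244 = 296.5 kN; take 296.5 kN (rupture).
Tension yield (gross): A_g = 46×6 = 276 mm². φR_n = 0.90 × 350 × 276 = 86.9 kN.
Governing: min(190.2, 296.5, 86.9) = 86.9 kN → gross-section yield.

86.9 kN (gross-section yield governs)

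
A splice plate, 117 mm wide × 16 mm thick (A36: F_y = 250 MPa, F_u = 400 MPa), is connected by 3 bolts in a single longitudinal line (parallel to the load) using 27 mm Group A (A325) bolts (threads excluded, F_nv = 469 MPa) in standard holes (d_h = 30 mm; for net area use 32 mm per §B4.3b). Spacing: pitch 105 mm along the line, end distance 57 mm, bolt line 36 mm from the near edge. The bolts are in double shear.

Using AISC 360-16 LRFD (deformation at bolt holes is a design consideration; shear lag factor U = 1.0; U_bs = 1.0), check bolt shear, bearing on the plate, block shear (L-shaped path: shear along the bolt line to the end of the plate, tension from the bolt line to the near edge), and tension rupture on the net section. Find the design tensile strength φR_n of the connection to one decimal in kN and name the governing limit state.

408.0 kN (net-section rupture governs)

Bolt shear: A_b = π(27)²/4 = 572.56 mm². φR_n = 0.75 × 469 × 572.56 × 3 × 2 = 1208.4 kN.
Bearing (16 mm plate, F_u = 400 MPa): end bolts L_c = 57 − 30/2 = 42, R_n = min(1.2×42×16×400, 2.4×27×16×400) = 322.56 kN/bolt; interior L_c = 105 − 30 = 75, R_n = 414.72 kN/bolt. φR_n = 0.75 × (1×322.56 + 2×414.72) = 864.0 kN.
Block shear: shear path 1×[57+2×105] = 1×267 mm, A_gv = 4272, A_nv = 1×(267 − 2.5×32)×16 = 2992 mm²; tension to near edge: (36 − 0.5×32)×16 = 320 mm². R_n = min(0.6×400×2992, 0.6×250×4272) + 1.0×400×320 = min(718.08, 640.8) + 128 = 768.8 kN. φR_n = 0.75 × 768.8 = 576.6 kN.
Tension rupture (net): A_n = (117 − 1×32)×16 = 1360 mm² (U = 1.0, A_e = A_n). φR_n = 0.75 × 400 × 1360 = 408.0 kN.
Governing: min(1208.4, 864.0, 576.6, 408.0) = 408.0 kN → net-section rupture.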